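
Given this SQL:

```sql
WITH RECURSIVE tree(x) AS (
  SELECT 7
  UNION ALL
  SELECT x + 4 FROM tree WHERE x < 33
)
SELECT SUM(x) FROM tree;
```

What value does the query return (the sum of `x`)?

Base: x=7.
Iteration 1: 7 < 33 holds -> x = 7 + 4 = 11.
Iteration 2: 11 < 33 holds -> x = 11 + 4 = 15.
Iteration 3: 15 < 33 holds -> x = 15 + 4 = 19.
Iteration 4: 19 < 33 holds -> x = 19 + 4 = 23.
Iteration 5: 23 < 33 holds -> x = 23 + 4 = 27.
Iteration 6: 27 < 33 holds -> x = 27 + 4 = 31.
Iteration 7: 31 < 33 holds -> x = 31 + 4 = 35.
Iteration 8: 35 < 33 fails; recursion stops.
SUM(x) = 7 + 11 + 15 + 19 + 23 + 27 + 31 + 35 = 168.

168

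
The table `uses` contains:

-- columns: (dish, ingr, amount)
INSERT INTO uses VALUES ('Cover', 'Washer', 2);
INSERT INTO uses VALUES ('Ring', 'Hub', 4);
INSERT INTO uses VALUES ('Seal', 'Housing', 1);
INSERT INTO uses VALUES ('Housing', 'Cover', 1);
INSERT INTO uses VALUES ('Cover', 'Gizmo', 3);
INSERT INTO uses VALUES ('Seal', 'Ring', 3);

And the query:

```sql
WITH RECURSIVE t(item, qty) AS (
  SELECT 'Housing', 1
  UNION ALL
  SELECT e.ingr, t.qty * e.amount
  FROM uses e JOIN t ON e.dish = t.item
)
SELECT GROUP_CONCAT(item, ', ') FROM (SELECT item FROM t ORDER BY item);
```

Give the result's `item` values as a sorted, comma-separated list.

Cover, Gizmo, Housing, Washer

Base: (Housing, qty=1).
Iteration 1: components of {Housing} -> Cover = 1*1 = 1.
Iteration 2: components of {Cover} -> Gizmo = 1*3 = 3, Washer = 1*2 = 2.
Iteration 3: no further components; recursion stops.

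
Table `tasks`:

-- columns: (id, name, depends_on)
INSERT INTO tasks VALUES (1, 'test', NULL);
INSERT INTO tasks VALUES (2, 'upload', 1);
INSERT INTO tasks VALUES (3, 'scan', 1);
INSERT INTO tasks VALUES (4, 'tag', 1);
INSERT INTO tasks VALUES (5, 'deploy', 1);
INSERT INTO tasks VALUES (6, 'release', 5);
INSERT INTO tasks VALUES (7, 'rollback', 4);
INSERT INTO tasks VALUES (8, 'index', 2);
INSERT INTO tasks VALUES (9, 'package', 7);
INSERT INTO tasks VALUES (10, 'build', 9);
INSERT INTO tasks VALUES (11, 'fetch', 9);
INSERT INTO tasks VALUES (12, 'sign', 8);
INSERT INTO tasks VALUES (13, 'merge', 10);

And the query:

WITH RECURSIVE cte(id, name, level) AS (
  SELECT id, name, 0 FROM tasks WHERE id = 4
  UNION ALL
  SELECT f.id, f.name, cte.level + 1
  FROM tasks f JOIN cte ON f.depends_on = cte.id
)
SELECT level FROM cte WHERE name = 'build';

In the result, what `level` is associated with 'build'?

Base: id=4 (tag) at level 0.
Iteration 1: rows with depends_on in {4} -> rollback (id 7, level 1).
Iteration 2: rows with depends_on in {7} -> package (id 9, level 2).
Iteration 3: rows with depends_on in {9} -> build (id 10, level 3), fetch (id 11, level 3).
Iteration 4: rows with depends_on in {10,11} -> merge (id 13, level 4).
Iteration 5: no rows with depends_on in {13}; recursion stops.

3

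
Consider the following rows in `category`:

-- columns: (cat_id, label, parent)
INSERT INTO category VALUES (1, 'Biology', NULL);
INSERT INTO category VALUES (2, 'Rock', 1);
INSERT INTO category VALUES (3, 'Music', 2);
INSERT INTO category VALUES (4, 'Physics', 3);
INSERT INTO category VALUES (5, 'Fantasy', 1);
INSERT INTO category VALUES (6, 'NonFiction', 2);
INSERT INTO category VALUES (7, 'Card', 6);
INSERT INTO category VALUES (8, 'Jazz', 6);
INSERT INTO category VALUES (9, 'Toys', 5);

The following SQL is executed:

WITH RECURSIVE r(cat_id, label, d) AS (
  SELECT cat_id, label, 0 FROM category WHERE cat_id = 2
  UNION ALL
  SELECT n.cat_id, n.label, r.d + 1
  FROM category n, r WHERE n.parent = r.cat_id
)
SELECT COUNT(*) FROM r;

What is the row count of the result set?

Base: cat_id=2 (Rock) at d 0.
Iteration 1: rows with parent in {2} -> Music (id 3, d 1), NonFiction (id 6, d 1).
Iteration 2: rows with parent in {3,6} -> Physics (id 4, d 2), Card (id 7, d 2), Jazz (id 8, d 2).
Iteration 3: no rows with parent in {4,7,8}; recursion stops.
Total rows emitted: 6.

6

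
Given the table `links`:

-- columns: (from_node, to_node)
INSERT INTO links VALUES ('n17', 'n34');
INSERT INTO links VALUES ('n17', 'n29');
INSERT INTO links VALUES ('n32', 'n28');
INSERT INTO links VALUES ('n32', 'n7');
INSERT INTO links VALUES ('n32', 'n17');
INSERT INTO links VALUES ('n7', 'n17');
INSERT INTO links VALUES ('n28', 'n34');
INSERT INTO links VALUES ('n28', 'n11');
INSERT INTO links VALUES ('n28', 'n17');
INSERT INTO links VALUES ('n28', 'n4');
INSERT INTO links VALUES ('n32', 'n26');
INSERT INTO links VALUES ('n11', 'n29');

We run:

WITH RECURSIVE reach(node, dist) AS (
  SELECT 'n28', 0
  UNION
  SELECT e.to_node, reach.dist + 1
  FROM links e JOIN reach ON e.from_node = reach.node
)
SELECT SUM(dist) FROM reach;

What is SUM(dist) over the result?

8

Base: (n28, dist=0).
Iteration 1: edges from {n28} -> (n11, dist=1), (n17, dist=1), (n34, dist=1), (n4, dist=1).
Iteration 2: edges from {n11,n17,n34,n4} -> (n29, dist=2), (n34, dist=2). [UNION drops 1 duplicate row(s)]
Iteration 3: no outgoing edges from {n29,n34}; recursion stops.
SUM(dist) = 0 + 1 + 1 + 1 + 1 + 2 + 2 = 8.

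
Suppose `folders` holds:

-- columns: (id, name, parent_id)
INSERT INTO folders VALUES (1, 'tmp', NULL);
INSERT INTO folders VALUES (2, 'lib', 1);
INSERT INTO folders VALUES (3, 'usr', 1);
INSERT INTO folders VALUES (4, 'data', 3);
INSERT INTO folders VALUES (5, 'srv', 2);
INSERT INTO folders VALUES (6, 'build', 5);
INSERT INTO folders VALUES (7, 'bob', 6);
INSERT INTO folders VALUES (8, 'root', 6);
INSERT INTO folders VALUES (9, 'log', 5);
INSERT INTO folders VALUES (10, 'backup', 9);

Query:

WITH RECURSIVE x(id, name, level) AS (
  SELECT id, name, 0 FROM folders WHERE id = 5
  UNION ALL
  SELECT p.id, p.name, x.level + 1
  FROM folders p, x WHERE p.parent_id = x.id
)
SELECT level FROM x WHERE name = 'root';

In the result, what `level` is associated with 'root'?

2

Base: id=5 (srv) at level 0.
Iteration 1: rows with parent_id in {5} -> build (id 6, level 1), log (id 9, level 1).
Iteration 2: rows with parent_id in {6,9} -> bob (id 7, level 2), root (id 8, level 2), backup (id 10, level 2).
Iteration 3: no rows with parent_id in {7,8,10}; recursion stops.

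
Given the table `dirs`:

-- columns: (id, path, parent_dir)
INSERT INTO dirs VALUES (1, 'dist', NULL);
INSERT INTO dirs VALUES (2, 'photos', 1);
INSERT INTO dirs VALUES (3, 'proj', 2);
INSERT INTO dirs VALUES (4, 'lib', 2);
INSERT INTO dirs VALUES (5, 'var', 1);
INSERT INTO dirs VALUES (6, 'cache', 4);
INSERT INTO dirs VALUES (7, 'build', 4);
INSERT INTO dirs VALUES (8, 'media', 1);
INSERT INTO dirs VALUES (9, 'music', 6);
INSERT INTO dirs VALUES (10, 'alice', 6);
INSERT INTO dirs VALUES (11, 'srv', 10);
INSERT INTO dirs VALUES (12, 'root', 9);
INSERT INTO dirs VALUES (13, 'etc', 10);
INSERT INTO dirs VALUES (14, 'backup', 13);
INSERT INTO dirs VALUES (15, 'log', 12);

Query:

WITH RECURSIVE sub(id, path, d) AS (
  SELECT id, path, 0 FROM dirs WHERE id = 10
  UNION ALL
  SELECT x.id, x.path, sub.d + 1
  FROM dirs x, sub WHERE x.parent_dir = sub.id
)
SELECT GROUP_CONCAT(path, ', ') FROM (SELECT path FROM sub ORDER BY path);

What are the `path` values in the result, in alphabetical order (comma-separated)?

Base: id=10 (alice) at d 0.
Iteration 1: rows with parent_dir in {10} -> srv (id 11, d 1), etc (id 13, d 1).
Iteration 2: rows with parent_dir in {11,13} -> backup (id 14, d 2).
Iteration 3: no rows with parent_dir in {14}; recursion stops.

alice, backup, etc, srv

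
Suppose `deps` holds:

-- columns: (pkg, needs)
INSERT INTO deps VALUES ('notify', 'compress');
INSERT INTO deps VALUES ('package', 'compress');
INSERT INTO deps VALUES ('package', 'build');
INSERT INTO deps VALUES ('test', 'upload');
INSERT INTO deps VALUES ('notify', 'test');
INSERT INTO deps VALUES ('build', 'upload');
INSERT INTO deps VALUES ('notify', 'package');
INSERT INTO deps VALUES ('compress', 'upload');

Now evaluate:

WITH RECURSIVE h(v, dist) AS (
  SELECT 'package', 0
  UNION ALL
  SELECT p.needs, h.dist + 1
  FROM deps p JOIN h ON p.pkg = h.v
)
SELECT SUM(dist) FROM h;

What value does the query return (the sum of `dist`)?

6

Base: (package, dist=0).
Iteration 1: edges from {package} -> (build, dist=1), (compress, dist=1).
Iteration 2: edges from {build,compress} -> (upload, dist=2) x2. [UNION ALL keeps all 2 new rows, including repeats]
Iteration 3: no outgoing edges from {upload}; recursion stops.
SUM(dist) = 0 + 1 + 1 + 2 + 2 = 6.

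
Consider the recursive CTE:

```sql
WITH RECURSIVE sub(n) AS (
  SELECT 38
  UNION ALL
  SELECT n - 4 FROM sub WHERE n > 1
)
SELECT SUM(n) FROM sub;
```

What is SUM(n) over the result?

Base: n=38.
Iteration 1: 38 > 1 holds -> n = 38 - 4 = 34.
Iteration 2: 34 > 1 holds -> n = 34 - 4 = 30.
Iteration 3: 30 > 1 holds -> n = 30 - 4 = 26.
Iteration 4: 26 > 1 holds -> n = 26 - 4 = 22.
Iteration 5: 22 > 1 holds -> n = 22 - 4 = 18.
Iteration 6: 18 > 1 holds -> n = 18 - 4 = 14.
Iteration 7: 14 > 1 holds -> n = 14 - 4 = 10.
Iteration 8: 10 > 1 holds -> n = 10 - 4 = 6.
Iteration 9: 6 > 1 holds -> n = 6 - 4 = 2.
Iteration 10: 2 > 1 holds -> n = 2 - 4 = -2.
Iteration 11: -2 > 1 fails; recursion stops.
SUM(n) = 38 + 34 + 30 + 26 + 22 + 18 + 14 + 10 + 6 + 2 + -2 = 198.

198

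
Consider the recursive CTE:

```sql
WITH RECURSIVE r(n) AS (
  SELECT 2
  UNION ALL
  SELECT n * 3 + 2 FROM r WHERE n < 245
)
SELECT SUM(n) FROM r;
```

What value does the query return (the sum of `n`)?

Base: n=2.
Iteration 1: 2 < 245 holds -> n = 2 * 3 + 2 = 8.
Iteration 2: 8 < 245 holds -> n = 8 * 3 + 2 = 26.
Iteration 3: 26 < 245 holds -> n = 26 * 3 + 2 = 80.
Iteration 4: 80 < 245 holds -> n = 80 * 3 + 2 = 242.
Iteration 5: 242 < 245 holds -> n = 242 * 3 + 2 = 728.
Iteration 6: 728 < 245 fails; recursion stops.
SUM(n) = 2 + 8 + 26 + 80 + 242 + 728 = 1086.

1086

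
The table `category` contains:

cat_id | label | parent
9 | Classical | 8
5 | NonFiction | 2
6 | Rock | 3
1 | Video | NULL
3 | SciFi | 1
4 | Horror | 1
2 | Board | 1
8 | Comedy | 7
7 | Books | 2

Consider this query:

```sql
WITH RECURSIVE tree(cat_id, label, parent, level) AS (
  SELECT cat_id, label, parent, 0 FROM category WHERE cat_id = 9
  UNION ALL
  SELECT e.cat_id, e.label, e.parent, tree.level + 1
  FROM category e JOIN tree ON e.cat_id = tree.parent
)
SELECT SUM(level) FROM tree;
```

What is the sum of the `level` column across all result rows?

Base: cat_id=9 (Classical), parent=8, level 0.
Iteration 1: join on cat_id=8 -> Comedy (id 8, parent=7, level 1).
Iteration 2: join on cat_id=7 -> Books (id 7, parent=2, level 2).
Iteration 3: join on cat_id=2 -> Board (id 2, parent=1, level 3).
Iteration 4: join on cat_id=1 -> Video (id 1, parent=NULL, level 4).
Iteration 5: parent is NULL; no match; recursion stops.
SUM(level) = 0 + 1 + 2 + 3 + 4 = 10.

10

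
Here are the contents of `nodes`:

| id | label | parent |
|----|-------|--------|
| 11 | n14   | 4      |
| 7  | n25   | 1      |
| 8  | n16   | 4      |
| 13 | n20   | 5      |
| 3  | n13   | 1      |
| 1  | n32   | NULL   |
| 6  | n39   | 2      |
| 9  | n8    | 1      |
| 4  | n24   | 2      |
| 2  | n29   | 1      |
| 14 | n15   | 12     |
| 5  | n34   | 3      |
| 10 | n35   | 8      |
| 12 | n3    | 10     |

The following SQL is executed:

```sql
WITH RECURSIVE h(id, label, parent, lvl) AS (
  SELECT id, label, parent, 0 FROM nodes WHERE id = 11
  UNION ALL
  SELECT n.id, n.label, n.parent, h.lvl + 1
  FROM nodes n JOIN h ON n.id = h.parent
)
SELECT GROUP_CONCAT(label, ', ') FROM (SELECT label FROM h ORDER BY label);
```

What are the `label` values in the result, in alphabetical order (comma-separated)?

Base: id=11 (n14), parent=4, lvl 0.
Iteration 1: join on id=4 -> n24 (id 4, parent=2, lvl 1).
Iteration 2: join on id=2 -> n29 (id 2, parent=1, lvl 2).
Iteration 3: join on id=1 -> n32 (id 1, parent=NULL, lvl 3).
Iteration 4: parent is NULL; no match; recursion stops.

n14, n24, n29, n32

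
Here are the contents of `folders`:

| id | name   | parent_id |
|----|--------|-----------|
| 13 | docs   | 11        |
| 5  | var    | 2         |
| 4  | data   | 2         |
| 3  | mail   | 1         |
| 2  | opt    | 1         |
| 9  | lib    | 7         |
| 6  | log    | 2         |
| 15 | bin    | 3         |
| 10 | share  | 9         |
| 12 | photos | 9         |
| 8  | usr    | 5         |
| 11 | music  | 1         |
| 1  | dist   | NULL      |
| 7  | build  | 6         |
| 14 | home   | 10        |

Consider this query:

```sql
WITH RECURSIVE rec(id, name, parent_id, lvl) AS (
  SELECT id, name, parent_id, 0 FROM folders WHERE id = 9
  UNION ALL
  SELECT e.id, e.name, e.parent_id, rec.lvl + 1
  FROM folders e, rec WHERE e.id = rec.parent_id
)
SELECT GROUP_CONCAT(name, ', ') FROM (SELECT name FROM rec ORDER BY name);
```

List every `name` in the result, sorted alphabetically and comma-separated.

Base: id=9 (lib), parent_id=7, lvl 0.
Iteration 1: join on id=7 -> build (id 7, parent_id=6, lvl 1).
Iteration 2: join on id=6 -> log (id 6, parent_id=2, lvl 2).
Iteration 3: join on id=2 -> opt (id 2, parent_id=1, lvl 3).
Iteration 4: join on id=1 -> dist (id 1, parent_id=NULL, lvl 4).
Iteration 5: parent_id is NULL; no match; recursion stops.

build, dist, lib, log, opt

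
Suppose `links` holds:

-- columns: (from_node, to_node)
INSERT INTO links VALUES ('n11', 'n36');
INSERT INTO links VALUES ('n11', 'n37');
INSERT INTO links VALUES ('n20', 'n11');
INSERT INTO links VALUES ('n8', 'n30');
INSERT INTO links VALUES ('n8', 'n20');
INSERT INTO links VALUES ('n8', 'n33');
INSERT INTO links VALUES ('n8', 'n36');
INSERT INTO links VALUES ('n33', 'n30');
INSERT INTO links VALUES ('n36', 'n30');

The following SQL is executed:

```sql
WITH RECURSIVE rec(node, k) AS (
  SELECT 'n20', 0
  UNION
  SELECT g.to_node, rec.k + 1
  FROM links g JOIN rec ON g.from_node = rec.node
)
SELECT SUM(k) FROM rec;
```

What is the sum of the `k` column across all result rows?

Base: (n20, k=0).
Iteration 1: edges from {n20} -> (n11, k=1).
Iteration 2: edges from {n11} -> (n36, k=2), (n37, k=2).
Iteration 3: edges from {n36,n37} -> (n30, k=3).
Iteration 4: no outgoing edges from {n30}; recursion stops.
SUM(k) = 0 + 1 + 2 + 2 + 3 = 8.

8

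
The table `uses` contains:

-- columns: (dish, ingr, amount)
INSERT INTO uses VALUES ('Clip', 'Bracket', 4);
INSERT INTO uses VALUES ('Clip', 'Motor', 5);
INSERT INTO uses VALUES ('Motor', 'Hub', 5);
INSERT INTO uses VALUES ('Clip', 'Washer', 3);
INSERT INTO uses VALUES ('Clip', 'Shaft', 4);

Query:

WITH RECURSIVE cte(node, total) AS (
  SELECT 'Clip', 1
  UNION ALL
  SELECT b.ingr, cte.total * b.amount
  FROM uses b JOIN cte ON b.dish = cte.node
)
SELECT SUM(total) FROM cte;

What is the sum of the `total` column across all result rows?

Base: (Clip, total=1).
Iteration 1: components of {Clip} -> Bracket = 1*4 = 4, Motor = 1*5 = 5, Shaft = 1*4 = 4, Washer = 1*3 = 3.
Iteration 2: components of {Bracket,Motor,Shaft,Washer} -> Hub = 5*5 = 25.
Iteration 3: no further components; recursion stops.
SUM(total) = 1 + 5 + 4 + 4 + 3 + 25 = 42.

42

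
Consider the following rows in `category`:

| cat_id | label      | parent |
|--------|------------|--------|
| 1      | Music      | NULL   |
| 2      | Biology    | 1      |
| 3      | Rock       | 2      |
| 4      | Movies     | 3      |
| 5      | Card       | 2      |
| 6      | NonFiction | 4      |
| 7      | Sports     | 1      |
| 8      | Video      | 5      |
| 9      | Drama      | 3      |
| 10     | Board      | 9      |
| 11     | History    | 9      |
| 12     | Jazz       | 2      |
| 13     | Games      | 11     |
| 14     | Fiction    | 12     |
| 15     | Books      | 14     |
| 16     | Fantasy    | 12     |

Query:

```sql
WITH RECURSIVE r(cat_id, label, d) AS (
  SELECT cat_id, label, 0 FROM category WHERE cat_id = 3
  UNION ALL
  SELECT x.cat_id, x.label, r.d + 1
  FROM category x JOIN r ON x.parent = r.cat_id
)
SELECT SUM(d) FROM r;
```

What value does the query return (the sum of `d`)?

Base: cat_id=3 (Rock) at d 0.
Iteration 1: rows with parent in {3} -> Movies (id 4, d 1), Drama (id 9, d 1).
Iteration 2: rows with parent in {4,9} -> NonFiction (id 6, d 2), Board (id 10, d 2), History (id 11, d 2).
Iteration 3: rows with parent in {6,10,11} -> Games (id 13, d 3).
Iteration 4: no rows with parent in {13}; recursion stops.
SUM(d) = 0 + 1 + 1 + 2 + 2 + 2 + 3 = 11.

11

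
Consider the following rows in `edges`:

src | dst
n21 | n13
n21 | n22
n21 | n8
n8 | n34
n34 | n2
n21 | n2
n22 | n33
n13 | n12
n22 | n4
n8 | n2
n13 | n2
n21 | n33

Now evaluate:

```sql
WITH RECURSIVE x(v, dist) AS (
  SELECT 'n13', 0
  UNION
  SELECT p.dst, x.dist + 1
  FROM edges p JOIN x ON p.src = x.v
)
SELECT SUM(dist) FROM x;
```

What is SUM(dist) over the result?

Base: (n13, dist=0).
Iteration 1: edges from {n13} -> (n12, dist=1), (n2, dist=1).
Iteration 2: no outgoing edges from {n12,n2}; recursion stops.
SUM(dist) = 0 + 1 + 1 = 2.

2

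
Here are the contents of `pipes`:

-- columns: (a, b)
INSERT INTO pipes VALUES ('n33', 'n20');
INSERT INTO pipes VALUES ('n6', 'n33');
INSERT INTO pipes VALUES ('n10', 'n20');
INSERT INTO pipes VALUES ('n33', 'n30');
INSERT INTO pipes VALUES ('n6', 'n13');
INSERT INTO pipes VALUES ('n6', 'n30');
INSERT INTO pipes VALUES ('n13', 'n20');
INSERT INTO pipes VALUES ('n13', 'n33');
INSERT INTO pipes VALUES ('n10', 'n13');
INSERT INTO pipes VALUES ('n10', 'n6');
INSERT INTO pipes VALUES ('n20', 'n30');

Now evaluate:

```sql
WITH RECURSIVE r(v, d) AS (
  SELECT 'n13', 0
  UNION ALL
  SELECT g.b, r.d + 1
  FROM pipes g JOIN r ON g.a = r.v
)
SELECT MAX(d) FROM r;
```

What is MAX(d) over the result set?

3

Base: (n13, d=0).
Iteration 1: edges from {n13} -> (n20, d=1), (n33, d=1).
Iteration 2: edges from {n20,n33} -> (n20, d=2), (n30, d=2) x2. [UNION ALL keeps all 3 new rows, including repeats]
Iteration 3: edges from {n20,n30} -> (n30, d=3).
Iteration 4: no outgoing edges from {n30}; recursion stops.
d values: 0, 1, 1, 2, 2, 2, 3; the maximum is 3.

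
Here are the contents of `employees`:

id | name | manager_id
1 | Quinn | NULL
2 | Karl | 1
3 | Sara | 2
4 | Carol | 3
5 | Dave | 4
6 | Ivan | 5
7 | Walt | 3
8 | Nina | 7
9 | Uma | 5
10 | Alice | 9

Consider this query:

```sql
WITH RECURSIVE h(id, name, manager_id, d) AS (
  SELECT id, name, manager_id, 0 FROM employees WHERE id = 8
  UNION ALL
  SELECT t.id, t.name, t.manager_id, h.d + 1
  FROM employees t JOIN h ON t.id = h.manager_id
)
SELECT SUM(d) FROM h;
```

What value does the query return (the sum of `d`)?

Base: id=8 (Nina), manager_id=7, d 0.
Iteration 1: join on id=7 -> Walt (id 7, manager_id=3, d 1).
Iteration 2: join on id=3 -> Sara (id 3, manager_id=2, d 2).
Iteration 3: join on id=2 -> Karl (id 2, manager_id=1, d 3).
Iteration 4: join on id=1 -> Quinn (id 1, manager_id=NULL, d 4).
Iteration 5: manager_id is NULL; no match; recursion stops.
SUM(d) = 0 + 1 + 2 + 3 + 4 = 10.

10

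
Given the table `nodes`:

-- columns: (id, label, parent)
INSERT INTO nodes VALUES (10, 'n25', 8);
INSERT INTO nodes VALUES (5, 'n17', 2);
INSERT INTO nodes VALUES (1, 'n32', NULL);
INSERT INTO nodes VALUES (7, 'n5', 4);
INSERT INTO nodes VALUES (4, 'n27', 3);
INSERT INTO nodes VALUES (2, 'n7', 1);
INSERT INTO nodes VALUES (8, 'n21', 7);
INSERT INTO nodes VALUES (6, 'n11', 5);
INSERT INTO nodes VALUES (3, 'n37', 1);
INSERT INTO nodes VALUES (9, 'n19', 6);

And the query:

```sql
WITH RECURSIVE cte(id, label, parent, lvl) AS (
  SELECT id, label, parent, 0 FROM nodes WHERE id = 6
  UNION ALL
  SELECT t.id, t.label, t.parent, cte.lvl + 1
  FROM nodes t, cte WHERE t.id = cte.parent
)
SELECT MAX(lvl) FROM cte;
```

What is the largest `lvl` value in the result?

Base: id=6 (n11), parent=5, lvl 0.
Iteration 1: join on id=5 -> n17 (id 5, parent=2, lvl 1).
Iteration 2: join on id=2 -> n7 (id 2, parent=1, lvl 2).
Iteration 3: join on id=1 -> n32 (id 1, parent=NULL, lvl 3).
Iteration 4: parent is NULL; no match; recursion stops.
lvl values: 0, 1, 2, 3; the maximum is 3.

3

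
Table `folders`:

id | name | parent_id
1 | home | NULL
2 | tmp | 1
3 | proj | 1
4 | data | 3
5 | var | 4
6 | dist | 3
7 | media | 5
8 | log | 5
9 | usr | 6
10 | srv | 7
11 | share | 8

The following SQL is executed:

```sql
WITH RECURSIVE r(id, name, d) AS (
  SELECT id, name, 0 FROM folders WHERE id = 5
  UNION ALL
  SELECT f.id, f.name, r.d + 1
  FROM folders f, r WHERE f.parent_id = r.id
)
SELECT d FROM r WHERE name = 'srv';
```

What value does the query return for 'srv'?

2

Base: id=5 (var) at d 0.
Iteration 1: rows with parent_id in {5} -> media (id 7, d 1), log (id 8, d 1).
Iteration 2: rows with parent_id in {7,8} -> srv (id 10, d 2), share (id 11, d 2).
Iteration 3: no rows with parent_id in {10,11}; recursion stops.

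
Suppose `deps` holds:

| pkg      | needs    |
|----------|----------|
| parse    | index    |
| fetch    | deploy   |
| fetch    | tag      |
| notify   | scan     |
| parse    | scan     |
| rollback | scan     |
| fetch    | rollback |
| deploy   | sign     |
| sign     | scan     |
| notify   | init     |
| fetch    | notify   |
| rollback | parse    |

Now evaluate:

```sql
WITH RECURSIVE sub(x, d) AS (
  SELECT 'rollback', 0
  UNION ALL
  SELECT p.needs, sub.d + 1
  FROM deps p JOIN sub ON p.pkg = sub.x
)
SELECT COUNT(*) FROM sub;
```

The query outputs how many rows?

5

Base: (rollback, d=0).
Iteration 1: edges from {rollback} -> (parse, d=1), (scan, d=1).
Iteration 2: edges from {parse,scan} -> (index, d=2), (scan, d=2).
Iteration 3: no outgoing edges from {index,scan}; recursion stops.
Total rows emitted: 5.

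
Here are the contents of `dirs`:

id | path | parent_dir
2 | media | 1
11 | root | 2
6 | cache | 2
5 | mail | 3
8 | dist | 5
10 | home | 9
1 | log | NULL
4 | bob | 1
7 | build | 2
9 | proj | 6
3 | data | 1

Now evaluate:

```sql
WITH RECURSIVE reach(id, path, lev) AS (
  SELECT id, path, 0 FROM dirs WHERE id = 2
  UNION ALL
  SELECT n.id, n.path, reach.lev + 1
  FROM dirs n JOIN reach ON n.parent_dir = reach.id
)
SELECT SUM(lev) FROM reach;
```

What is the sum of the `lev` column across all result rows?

8

Base: id=2 (media) at lev 0.
Iteration 1: rows with parent_dir in {2} -> cache (id 6, lev 1), build (id 7, lev 1), root (id 11, lev 1).
Iteration 2: rows with parent_dir in {6,7,11} -> proj (id 9, lev 2).
Iteration 3: rows with parent_dir in {9} -> home (id 10, lev 3).
Iteration 4: no rows with parent_dir in {10}; recursion stops.
SUM(lev) = 0 + 1 + 1 + 1 + 2 + 3 = 8.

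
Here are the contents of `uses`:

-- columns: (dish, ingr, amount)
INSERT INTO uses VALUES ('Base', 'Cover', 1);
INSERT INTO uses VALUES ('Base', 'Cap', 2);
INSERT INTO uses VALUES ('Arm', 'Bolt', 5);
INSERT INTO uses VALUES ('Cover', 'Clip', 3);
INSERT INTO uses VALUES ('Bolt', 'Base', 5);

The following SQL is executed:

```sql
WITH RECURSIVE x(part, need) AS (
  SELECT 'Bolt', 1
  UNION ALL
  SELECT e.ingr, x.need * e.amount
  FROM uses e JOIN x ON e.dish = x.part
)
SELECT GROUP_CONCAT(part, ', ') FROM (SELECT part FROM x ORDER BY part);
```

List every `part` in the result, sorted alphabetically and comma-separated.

Base: (Bolt, need=1).
Iteration 1: components of {Bolt} -> Base = 1*5 = 5.
Iteration 2: components of {Base} -> Cap = 5*2 = 10, Cover = 5*1 = 5.
Iteration 3: components of {Cap,Cover} -> Clip = 5*3 = 15.
Iteration 4: no further components; recursion stops.

Base, Bolt, Cap, Clip, Cover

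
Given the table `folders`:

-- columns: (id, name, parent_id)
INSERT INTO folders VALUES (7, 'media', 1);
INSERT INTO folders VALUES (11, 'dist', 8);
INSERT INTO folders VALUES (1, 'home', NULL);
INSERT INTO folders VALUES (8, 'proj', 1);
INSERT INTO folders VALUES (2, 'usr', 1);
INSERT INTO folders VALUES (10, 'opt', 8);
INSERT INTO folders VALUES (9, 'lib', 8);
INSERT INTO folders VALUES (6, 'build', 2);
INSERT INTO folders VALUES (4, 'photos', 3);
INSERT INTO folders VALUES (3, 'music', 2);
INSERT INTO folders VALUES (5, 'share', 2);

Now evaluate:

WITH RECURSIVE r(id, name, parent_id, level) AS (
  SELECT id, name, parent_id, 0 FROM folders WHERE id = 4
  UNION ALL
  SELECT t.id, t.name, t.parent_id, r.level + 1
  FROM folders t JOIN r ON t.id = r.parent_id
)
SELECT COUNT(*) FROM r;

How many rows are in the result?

4

Base: id=4 (photos), parent_id=3, level 0.
Iteration 1: join on id=3 -> music (id 3, parent_id=2, level 1).
Iteration 2: join on id=2 -> usr (id 2, parent_id=1, level 2).
Iteration 3: join on id=1 -> home (id 1, parent_id=NULL, level 3).
Iteration 4: parent_id is NULL; no match; recursion stops.
Total rows emitted: 4.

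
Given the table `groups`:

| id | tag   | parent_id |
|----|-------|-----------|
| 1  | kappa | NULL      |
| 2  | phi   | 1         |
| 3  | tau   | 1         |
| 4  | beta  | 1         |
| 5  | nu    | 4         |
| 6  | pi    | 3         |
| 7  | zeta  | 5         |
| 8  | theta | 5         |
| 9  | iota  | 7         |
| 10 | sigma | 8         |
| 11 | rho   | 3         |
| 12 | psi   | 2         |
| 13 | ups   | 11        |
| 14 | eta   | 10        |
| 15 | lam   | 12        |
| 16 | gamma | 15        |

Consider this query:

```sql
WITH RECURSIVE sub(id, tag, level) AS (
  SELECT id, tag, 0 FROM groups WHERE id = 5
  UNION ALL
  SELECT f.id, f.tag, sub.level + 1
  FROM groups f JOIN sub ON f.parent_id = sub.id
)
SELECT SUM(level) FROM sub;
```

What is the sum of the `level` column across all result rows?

9

Base: id=5 (nu) at level 0.
Iteration 1: rows with parent_id in {5} -> zeta (id 7, level 1), theta (id 8, level 1).
Iteration 2: rows with parent_id in {7,8} -> iota (id 9, level 2), sigma (id 10, level 2).
Iteration 3: rows with parent_id in {9,10} -> eta (id 14, level 3).
Iteration 4: no rows with parent_id in {14}; recursion stops.
SUM(level) = 0 + 1 + 1 + 2 + 2 + 3 = 9.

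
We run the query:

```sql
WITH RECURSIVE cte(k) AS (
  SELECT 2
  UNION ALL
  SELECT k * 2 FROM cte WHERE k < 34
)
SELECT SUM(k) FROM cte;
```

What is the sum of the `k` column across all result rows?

126

Base: k=2.
Iteration 1: 2 < 34 holds -> k = 2 * 2 = 4.
Iteration 2: 4 < 34 holds -> k = 4 * 2 = 8.
Iteration 3: 8 < 34 holds -> k = 8 * 2 = 16.
Iteration 4: 16 < 34 holds -> k = 16 * 2 = 32.
Iteration 5: 32 < 34 holds -> k = 32 * 2 = 64.
Iteration 6: 64 < 34 fails; recursion stops.
SUM(k) = 2 + 4 + 8 + 16 + 32 + 64 = 126.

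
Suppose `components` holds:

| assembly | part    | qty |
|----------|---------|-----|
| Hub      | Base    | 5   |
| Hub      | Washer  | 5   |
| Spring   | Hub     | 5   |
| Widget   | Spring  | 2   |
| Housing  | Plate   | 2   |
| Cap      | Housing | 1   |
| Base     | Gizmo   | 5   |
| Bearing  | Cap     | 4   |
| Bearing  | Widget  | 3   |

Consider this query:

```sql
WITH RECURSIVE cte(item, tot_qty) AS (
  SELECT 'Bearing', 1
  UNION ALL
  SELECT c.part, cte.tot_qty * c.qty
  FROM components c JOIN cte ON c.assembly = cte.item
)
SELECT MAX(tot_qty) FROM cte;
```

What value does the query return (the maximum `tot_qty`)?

Base: (Bearing, tot_qty=1).
Iteration 1: components of {Bearing} -> Cap = 1*4 = 4, Widget = 1*3 = 3.
Iteration 2: components of {Cap,Widget} -> Housing = 4*1 = 4, Spring = 3*2 = 6.
Iteration 3: components of {Housing,Spring} -> Hub = 6*5 = 30, Plate = 4*2 = 8.
Iteration 4: components of {Hub,Plate} -> Base = 30*5 = 150, Washer = 30*5 = 150.
Iteration 5: components of {Base,Washer} -> Gizmo = 150*5 = 750.
Iteration 6: no further components; recursion stops.
tot_qty values: 1, 4, 3, 4, 6, 8, 30, 150, 150, 750; the maximum is 750.

750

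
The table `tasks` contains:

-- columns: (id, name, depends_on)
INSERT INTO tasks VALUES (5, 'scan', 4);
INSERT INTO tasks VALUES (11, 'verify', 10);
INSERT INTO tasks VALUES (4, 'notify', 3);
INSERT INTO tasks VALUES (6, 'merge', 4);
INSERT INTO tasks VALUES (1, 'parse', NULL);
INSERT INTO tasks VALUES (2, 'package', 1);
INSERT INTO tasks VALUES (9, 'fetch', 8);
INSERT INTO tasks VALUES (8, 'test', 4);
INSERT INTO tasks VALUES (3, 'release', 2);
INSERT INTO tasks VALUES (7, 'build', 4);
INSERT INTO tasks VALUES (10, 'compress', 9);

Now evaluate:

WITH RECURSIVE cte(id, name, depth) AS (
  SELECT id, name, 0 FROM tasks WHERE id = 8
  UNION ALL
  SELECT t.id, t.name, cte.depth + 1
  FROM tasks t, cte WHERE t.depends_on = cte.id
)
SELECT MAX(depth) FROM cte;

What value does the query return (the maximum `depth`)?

Base: id=8 (test) at depth 0.
Iteration 1: rows with depends_on in {8} -> fetch (id 9, depth 1).
Iteration 2: rows with depends_on in {9} -> compress (id 10, depth 2).
Iteration 3: rows with depends_on in {10} -> verify (id 11, depth 3).
Iteration 4: no rows with depends_on in {11}; recursion stops.
depth values: 0, 1, 2, 3; the maximum is 3.

3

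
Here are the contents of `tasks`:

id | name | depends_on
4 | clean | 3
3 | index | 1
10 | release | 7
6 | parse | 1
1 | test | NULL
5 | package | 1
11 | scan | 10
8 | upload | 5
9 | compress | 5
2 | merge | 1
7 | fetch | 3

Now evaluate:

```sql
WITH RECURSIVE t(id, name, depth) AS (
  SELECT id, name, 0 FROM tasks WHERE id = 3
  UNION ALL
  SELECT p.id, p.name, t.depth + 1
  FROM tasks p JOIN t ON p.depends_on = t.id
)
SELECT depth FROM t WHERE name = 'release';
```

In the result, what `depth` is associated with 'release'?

Base: id=3 (index) at depth 0.
Iteration 1: rows with depends_on in {3} -> clean (id 4, depth 1), fetch (id 7, depth 1).
Iteration 2: rows with depends_on in {4,7} -> release (id 10, depth 2).
Iteration 3: rows with depends_on in {10} -> scan (id 11, depth 3).
Iteration 4: no rows with depends_on in {11}; recursion stops.

2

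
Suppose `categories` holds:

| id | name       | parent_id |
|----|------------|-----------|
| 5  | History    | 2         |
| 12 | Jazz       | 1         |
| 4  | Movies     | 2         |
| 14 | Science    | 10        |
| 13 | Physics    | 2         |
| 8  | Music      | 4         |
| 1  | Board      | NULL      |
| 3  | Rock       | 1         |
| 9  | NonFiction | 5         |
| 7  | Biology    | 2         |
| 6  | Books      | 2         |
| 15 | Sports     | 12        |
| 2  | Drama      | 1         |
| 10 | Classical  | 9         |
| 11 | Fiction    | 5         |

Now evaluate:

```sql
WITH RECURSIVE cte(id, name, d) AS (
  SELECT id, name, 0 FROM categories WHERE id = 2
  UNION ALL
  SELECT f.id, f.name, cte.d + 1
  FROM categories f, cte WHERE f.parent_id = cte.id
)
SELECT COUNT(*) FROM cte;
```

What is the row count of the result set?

Base: id=2 (Drama) at d 0.
Iteration 1: rows with parent_id in {2} -> Movies (id 4, d 1), History (id 5, d 1), Books (id 6, d 1), Biology (id 7, d 1), Physics (id 13, d 1).
Iteration 2: rows with parent_id in {4,5,6,7,13} -> Music (id 8, d 2), NonFiction (id 9, d 2), Fiction (id 11, d 2).
Iteration 3: rows with parent_id in {8,9,11} -> Classical (id 10, d 3).
Iteration 4: rows with parent_id in {10} -> Science (id 14, d 4).
Iteration 5: no rows with parent_id in {14}; recursion stops.
Total rows emitted: 11.

11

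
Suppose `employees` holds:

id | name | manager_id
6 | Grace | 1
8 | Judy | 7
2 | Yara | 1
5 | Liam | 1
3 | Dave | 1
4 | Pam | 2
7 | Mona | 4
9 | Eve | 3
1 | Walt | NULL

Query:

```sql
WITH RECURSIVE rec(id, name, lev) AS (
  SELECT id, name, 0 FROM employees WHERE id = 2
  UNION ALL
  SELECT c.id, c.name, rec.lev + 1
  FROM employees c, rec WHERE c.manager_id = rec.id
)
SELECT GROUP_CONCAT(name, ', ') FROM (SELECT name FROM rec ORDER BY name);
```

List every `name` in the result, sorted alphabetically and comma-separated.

Judy, Mona, Pam, Yara

Base: id=2 (Yara) at lev 0.
Iteration 1: rows with manager_id in {2} -> Pam (id 4, lev 1).
Iteration 2: rows with manager_id in {4} -> Mona (id 7, lev 2).
Iteration 3: rows with manager_id in {7} -> Judy (id 8, lev 3).
Iteration 4: no rows with manager_id in {8}; recursion stops.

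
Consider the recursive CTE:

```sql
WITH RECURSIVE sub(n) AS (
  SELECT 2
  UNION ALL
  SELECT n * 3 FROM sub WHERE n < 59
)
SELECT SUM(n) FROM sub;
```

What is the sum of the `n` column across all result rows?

242

Base: n=2.
Iteration 1: 2 < 59 holds -> n = 2 * 3 = 6.
Iteration 2: 6 < 59 holds -> n = 6 * 3 = 18.
Iteration 3: 18 < 59 holds -> n = 18 * 3 = 54.
Iteration 4: 54 < 59 holds -> n = 54 * 3 = 162.
Iteration 5: 162 < 59 fails; recursion stops.
SUM(n) = 2 + 6 + 18 + 54 + 162 = 242.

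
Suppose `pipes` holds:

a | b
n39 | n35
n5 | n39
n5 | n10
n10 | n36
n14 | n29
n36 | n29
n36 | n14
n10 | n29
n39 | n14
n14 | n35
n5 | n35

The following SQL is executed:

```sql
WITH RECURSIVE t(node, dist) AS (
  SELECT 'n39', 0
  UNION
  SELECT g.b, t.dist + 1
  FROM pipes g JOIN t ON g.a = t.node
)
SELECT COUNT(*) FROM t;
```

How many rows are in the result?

5

Base: (n39, dist=0).
Iteration 1: edges from {n39} -> (n14, dist=1), (n35, dist=1).
Iteration 2: edges from {n14,n35} -> (n29, dist=2), (n35, dist=2).
Iteration 3: no outgoing edges from {n29,n35}; recursion stops.
Total rows emitted: 5.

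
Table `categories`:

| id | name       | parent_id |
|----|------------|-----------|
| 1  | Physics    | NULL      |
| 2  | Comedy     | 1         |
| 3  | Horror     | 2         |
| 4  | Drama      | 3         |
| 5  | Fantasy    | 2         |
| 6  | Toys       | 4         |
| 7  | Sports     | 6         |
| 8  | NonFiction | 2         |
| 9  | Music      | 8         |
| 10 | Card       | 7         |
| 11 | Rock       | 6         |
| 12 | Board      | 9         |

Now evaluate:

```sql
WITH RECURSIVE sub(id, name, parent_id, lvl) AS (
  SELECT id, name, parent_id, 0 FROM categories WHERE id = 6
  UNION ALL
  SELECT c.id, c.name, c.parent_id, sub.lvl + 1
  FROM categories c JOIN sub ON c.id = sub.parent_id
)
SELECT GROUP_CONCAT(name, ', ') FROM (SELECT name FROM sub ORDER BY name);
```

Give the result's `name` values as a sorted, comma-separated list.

Comedy, Drama, Horror, Physics, Toys

Base: id=6 (Toys), parent_id=4, lvl 0.
Iteration 1: join on id=4 -> Drama (id 4, parent_id=3, lvl 1).
Iteration 2: join on id=3 -> Horror (id 3, parent_id=2, lvl 2).
Iteration 3: join on id=2 -> Comedy (id 2, parent_id=1, lvl 3).
Iteration 4: join on id=1 -> Physics (id 1, parent_id=NULL, lvl 4).
Iteration 5: parent_id is NULL; no match; recursion stops.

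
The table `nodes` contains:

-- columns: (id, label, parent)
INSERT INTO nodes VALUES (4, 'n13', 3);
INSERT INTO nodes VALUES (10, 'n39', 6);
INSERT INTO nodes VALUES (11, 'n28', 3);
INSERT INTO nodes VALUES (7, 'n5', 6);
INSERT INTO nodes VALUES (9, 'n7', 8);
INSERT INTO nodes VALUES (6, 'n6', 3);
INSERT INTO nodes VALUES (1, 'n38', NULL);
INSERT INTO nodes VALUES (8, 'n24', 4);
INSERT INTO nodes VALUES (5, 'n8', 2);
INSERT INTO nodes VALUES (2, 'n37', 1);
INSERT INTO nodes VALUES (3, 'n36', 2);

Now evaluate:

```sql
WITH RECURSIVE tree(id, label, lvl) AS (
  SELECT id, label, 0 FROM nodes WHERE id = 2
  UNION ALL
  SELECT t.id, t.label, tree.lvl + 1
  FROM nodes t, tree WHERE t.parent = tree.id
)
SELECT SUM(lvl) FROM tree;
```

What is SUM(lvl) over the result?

Base: id=2 (n37) at lvl 0.
Iteration 1: rows with parent in {2} -> n36 (id 3, lvl 1), n8 (id 5, lvl 1).
Iteration 2: rows with parent in {3,5} -> n13 (id 4, lvl 2), n6 (id 6, lvl 2), n28 (id 11, lvl 2).
Iteration 3: rows with parent in {4,6,11} -> n5 (id 7, lvl 3), n24 (id 8, lvl 3), n39 (id 10, lvl 3).
Iteration 4: rows with parent in {7,8,10} -> n7 (id 9, lvl 4).
Iteration 5: no rows with parent in {9}; recursion stops.
SUM(lvl) = 0 + 1 + 1 + 2 + 2 + 2 + 3 + 3 + 3 + 4 = 21.

21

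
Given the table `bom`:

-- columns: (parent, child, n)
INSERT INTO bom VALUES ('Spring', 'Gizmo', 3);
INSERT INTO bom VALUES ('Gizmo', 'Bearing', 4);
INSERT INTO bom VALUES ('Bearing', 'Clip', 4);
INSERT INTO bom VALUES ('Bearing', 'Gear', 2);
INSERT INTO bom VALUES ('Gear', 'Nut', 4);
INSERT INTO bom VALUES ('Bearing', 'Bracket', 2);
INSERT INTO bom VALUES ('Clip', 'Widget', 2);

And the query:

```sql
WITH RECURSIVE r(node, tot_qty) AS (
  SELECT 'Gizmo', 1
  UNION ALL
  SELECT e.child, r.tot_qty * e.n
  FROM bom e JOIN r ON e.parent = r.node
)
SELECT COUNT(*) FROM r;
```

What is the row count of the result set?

7

Base: (Gizmo, tot_qty=1).
Iteration 1: components of {Gizmo} -> Bearing = 1*4 = 4.
Iteration 2: components of {Bearing} -> Bracket = 4*2 = 8, Clip = 4*4 = 16, Gear = 4*2 = 8.
Iteration 3: components of {Bracket,Clip,Gear} -> Nut = 8*4 = 32, Widget = 16*2 = 32.
Iteration 4: no further components; recursion stops.
Total rows emitted: 7.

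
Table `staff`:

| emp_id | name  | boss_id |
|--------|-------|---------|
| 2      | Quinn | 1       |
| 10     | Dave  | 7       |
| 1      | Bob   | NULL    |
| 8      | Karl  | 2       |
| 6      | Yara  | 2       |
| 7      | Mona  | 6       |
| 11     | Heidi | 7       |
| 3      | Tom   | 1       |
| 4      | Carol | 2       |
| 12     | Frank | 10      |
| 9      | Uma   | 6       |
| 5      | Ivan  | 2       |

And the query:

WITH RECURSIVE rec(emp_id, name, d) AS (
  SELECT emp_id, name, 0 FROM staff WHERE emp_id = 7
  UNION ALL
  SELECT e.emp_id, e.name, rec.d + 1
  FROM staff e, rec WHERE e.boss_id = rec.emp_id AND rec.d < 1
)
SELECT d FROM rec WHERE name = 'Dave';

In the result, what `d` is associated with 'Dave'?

1

Base: emp_id=7 (Mona) at d 0.
Iteration 1: rows with boss_id in {7} -> Dave (id 10, d 1), Heidi (id 11, d 1).
Iteration 2: d < 1 fails for all current rows; recursion stops.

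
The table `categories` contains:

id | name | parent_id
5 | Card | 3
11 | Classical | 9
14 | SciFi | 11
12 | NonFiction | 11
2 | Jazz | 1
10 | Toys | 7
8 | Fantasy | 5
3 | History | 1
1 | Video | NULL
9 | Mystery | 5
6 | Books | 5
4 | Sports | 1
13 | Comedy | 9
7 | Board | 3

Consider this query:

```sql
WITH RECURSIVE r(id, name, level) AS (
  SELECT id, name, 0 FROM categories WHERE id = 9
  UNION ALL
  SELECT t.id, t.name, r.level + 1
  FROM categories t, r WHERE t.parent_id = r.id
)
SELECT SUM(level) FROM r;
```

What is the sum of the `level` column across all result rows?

6

Base: id=9 (Mystery) at level 0.
Iteration 1: rows with parent_id in {9} -> Classical (id 11, level 1), Comedy (id 13, level 1).
Iteration 2: rows with parent_id in {11,13} -> NonFiction (id 12, level 2), SciFi (id 14, level 2).
Iteration 3: no rows with parent_id in {12,14}; recursion stops.
SUM(level) = 0 + 1 + 1 + 2 + 2 = 6.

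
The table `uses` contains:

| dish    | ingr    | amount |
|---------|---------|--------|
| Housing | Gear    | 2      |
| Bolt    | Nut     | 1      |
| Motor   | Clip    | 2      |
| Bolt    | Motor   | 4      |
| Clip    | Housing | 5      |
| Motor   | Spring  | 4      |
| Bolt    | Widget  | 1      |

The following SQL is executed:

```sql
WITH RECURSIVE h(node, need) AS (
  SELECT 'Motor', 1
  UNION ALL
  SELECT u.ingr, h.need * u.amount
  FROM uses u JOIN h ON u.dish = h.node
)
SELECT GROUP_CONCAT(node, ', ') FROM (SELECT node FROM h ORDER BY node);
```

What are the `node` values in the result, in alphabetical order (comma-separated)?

Base: (Motor, need=1).
Iteration 1: components of {Motor} -> Clip = 1*2 = 2, Spring = 1*4 = 4.
Iteration 2: components of {Clip,Spring} -> Housing = 2*5 = 10.
Iteration 3: components of {Housing} -> Gear = 10*2 = 20.
Iteration 4: no further components; recursion stops.

Clip, Gear, Housing, Motor, Spring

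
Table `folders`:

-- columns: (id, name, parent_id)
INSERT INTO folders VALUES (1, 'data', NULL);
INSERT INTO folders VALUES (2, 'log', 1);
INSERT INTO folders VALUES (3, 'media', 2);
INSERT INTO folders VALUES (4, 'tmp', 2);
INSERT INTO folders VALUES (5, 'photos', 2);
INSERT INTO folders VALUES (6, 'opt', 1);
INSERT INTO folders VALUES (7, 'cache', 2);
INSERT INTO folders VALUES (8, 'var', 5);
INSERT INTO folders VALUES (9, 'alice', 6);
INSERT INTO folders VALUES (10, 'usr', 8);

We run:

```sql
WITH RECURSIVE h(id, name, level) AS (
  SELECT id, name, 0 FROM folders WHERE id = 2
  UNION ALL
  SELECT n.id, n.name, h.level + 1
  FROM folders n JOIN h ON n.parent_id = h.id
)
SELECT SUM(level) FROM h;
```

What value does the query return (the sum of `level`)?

9

Base: id=2 (log) at level 0.
Iteration 1: rows with parent_id in {2} -> media (id 3, level 1), tmp (id 4, level 1), photos (id 5, level 1), cache (id 7, level 1).
Iteration 2: rows with parent_id in {3,4,5,7} -> var (id 8, level 2).
Iteration 3: rows with parent_id in {8} -> usr (id 10, level 3).
Iteration 4: no rows with parent_id in {10}; recursion stops.
SUM(level) = 0 + 1 + 1 + 1 + 1 + 2 + 3 = 9.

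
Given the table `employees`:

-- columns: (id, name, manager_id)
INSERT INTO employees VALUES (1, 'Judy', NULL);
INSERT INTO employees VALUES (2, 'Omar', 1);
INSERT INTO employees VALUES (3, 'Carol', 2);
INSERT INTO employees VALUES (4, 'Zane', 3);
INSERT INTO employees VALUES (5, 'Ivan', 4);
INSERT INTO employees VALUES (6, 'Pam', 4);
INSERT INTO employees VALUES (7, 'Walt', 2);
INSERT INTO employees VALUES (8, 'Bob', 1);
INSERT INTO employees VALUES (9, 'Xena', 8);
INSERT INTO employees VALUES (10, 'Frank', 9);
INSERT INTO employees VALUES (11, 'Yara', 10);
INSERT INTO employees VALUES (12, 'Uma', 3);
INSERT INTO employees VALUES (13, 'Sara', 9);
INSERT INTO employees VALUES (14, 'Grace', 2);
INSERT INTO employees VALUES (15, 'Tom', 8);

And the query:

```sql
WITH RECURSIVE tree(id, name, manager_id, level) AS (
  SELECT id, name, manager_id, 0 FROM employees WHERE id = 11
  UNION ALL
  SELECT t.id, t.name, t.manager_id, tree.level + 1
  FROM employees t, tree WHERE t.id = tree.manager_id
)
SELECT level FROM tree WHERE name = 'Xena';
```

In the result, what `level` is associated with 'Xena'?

Base: id=11 (Yara), manager_id=10, level 0.
Iteration 1: join on id=10 -> Frank (id 10, manager_id=9, level 1).
Iteration 2: join on id=9 -> Xena (id 9, manager_id=8, level 2).
Iteration 3: join on id=8 -> Bob (id 8, manager_id=1, level 3).
Iteration 4: join on id=1 -> Judy (id 1, manager_id=NULL, level 4).
Iteration 5: manager_id is NULL; no match; recursion stops.

2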